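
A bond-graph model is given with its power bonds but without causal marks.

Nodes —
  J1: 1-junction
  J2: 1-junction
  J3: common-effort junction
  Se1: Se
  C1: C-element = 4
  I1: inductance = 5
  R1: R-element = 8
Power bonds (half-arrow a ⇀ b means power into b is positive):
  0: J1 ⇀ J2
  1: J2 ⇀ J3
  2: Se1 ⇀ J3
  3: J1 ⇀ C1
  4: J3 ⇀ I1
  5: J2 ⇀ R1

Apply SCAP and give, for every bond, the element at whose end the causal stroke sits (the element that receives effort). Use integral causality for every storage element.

b0 |J2
b1 |J2
b2 |J3
b3 |J1
b4 |I1
b5 |R1

β2 stroke→J3  (Se1: effort source, stroke at far end)
β1 stroke→J2  (J3 effort already set via bond 2)
β4 stroke→I1  (J3 effort already set via bond 2)
β3 stroke→J1  (C1 outputs effort q/C1)
β0 stroke→J2  (closing 1-jn rule on J1)
β5 stroke→R1  (J2: last free bond brings flow in)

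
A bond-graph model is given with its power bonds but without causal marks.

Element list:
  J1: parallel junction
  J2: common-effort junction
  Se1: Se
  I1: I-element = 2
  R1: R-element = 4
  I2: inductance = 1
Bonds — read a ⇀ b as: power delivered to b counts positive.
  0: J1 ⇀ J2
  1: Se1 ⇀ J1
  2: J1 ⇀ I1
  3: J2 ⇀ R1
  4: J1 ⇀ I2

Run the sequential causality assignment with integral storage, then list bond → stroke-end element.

#1 stroke→J1  (source Se1 imposes e)
#0 stroke→J2  (J1: bond 1 brought effort, rest push out)
#2 stroke→I1  (J1: bond 1 brought effort, rest push out)
#4 stroke→I2  (J1: bond 1 brought effort, rest push out)
#3 stroke→R1  (J2: bond 0 brought effort, rest push out)

β0 |J2
β1 |J1
β2 |I1
β3 |R1
β4 |I2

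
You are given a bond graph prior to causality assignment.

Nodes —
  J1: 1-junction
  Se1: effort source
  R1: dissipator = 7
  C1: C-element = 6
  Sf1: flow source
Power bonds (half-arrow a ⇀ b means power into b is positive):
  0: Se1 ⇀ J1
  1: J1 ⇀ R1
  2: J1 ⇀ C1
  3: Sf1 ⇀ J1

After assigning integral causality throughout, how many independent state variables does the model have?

β0 |J1  (Se1: effort source, stroke at far end)
β3 |Sf1  (Sf1 fixes flow; stroke at Sf1)
β1 |J1  (1-jn J1 has f-setter on 3)
β2 |J1  (common-f at J1 fixed by 3)

1  (C1 all integral)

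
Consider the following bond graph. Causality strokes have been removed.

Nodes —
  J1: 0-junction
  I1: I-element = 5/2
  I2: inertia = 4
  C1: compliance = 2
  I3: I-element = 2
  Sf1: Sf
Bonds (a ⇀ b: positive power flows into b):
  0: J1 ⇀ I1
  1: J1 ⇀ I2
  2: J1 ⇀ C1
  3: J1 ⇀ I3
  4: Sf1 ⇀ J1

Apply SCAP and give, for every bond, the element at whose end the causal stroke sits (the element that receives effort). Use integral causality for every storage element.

β0 stroke at I1
β1 stroke at I2
β2 stroke at J1
β3 stroke at I3
β4 stroke at Sf1

b4 stroke→Sf1  (Sf1 fixes flow; stroke at Sf1)
b0 stroke→I1  (I1 integral (f out))
b1 stroke→I2  (I2 outputs flow p/I2)
b2 stroke→J1  (C1: C, integral causality)
b3 stroke→I3  (common-e at J1 fixed by 2)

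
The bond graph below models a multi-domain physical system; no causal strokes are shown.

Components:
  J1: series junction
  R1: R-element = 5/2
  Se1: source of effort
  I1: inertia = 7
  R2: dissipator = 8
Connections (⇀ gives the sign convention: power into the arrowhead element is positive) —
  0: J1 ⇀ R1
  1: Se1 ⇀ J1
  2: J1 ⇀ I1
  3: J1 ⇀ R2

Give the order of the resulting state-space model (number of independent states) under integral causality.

bond 1 →J1  (Se1: effort source, stroke at far end)
bond 2 →I1  (I1 outputs flow p/I1)
bond 0 →J1  (common-f at J1 fixed by 2)
bond 3 →J1  (common-f at J1 fixed by 2)

1  (I1 all integral)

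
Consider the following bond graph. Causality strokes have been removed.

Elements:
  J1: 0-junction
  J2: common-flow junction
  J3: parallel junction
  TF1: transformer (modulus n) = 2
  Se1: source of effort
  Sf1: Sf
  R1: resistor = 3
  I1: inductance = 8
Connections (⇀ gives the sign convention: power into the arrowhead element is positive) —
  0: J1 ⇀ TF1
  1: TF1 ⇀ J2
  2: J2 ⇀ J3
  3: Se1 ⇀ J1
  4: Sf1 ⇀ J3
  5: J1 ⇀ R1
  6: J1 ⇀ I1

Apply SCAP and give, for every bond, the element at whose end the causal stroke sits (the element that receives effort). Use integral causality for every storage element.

β3 stroke→J1  (Se1 fixes effort; stroke away)
β4 stroke→Sf1  (Sf1 fixes flow; stroke at Sf1)
β0 stroke→TF1  (J1: bond 3 brought effort, rest push out)
β5 stroke→R1  (J1: bond 3 brought effort, rest push out)
β6 stroke→I1  (0-jn J1 has e-setter on 3)
β2 stroke→J3  (J3: last free bond brings effort in)
β1 stroke→J2  (TF TF1: opposite of bond 0)

b0 |TF1
b1 |J2
b2 |J3
b3 |J1
b4 |Sf1
b5 |R1
b6 |I1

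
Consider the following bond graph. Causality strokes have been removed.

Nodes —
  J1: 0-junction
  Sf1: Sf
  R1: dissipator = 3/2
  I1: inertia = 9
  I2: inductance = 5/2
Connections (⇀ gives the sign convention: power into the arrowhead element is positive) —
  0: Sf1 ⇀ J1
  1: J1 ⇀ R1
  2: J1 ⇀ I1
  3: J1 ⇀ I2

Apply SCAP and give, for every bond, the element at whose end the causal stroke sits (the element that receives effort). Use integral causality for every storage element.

β0 stroke at Sf1
β1 stroke at J1
β2 stroke at I1
β3 stroke at I2

#0 stroke at Sf1  (Sf1 fixes flow; stroke at Sf1)
#2 stroke at I1  (I1 integral (f out))
#3 stroke at I2  (I2: I, integral causality)
#1 stroke at J1  (closing 0-jn rule on J1)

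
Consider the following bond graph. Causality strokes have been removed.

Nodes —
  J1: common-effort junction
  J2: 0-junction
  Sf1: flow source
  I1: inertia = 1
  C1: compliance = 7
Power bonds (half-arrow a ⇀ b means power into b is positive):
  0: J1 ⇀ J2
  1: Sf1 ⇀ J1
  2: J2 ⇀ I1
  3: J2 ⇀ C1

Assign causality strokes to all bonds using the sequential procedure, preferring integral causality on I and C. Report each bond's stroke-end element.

b1 stroke at Sf1  (Sf1: flow source, stroke at near end)
b0 stroke at J1  (J1 needs exactly one e-in)
b2 stroke at I1  (I1 outputs flow p/I1)
b3 stroke at J2  (J2: last free bond brings effort in)

#0 |J1
#1 |Sf1
#2 |I1
#3 |J2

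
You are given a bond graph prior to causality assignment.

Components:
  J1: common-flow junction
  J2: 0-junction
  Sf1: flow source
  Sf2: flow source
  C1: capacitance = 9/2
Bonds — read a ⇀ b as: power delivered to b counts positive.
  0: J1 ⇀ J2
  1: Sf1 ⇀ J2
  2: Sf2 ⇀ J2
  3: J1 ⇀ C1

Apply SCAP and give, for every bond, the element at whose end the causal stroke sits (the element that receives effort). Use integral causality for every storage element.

bond 1 →Sf1  (Sf1 (Sf) sets flow on bond)
bond 2 →Sf2  (source Sf2 imposes f)
bond 0 →J2  (only one effort-in slot at J2)
bond 3 →J1  (J1 flow already set via bond 0)

β0 |J2
β1 |Sf1
β2 |Sf2
β3 |J1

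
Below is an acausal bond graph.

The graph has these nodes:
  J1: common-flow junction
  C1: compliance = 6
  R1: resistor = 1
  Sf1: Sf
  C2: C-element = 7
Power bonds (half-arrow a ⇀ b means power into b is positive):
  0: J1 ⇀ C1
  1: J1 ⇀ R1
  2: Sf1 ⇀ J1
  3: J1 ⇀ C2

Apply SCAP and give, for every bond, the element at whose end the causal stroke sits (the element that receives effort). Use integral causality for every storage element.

#2 →Sf1  (Sf1 fixes flow; stroke at Sf1)
#0 →J1  (common-f at J1 fixed by 2)
#1 →J1  (J1 flow already set via bond 2)
#3 →J1  (common-f at J1 fixed by 2)

β0 stroke→J1
β1 stroke→J1
β2 stroke→Sf1
β3 stroke→J1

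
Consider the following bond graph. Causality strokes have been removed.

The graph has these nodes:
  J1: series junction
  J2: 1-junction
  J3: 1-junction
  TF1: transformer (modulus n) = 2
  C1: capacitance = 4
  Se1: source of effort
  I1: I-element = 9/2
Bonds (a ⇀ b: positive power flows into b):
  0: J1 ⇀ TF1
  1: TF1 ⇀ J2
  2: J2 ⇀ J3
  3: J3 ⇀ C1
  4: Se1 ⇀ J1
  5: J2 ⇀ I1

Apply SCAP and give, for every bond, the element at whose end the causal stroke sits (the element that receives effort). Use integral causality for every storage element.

bond 4 |J1  (Se1 fixes effort; stroke away)
bond 0 |TF1  (J1 needs exactly one f-in)
bond 1 |J2  (TF1 one-in-one-out from 0)
bond 3 |J3  (C1: C, integral causality)
bond 2 |J2  (closing 1-jn rule on J3)
bond 5 |I1  (only one flow-in slot at J2)

#0 stroke at TF1
#1 stroke at J2
#2 stroke at J2
#3 stroke at J3
#4 stroke at J1
#5 stroke at I1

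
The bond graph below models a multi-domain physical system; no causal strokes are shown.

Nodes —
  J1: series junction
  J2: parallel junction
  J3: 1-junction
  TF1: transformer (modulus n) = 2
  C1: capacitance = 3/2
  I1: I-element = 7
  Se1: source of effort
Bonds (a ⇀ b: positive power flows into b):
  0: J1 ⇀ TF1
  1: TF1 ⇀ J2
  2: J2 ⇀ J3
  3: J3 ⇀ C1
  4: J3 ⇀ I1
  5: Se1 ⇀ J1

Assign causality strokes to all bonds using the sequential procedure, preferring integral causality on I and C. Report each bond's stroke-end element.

#0 stroke→TF1
#1 stroke→J2
#2 stroke→J3
#3 stroke→J3
#4 stroke→I1
#5 stroke→J1

bond 5 stroke at J1  (source Se1 imposes e)
bond 0 stroke at TF1  (only one flow-in slot at J1)
bond 1 stroke at J2  (TF TF1: opposite of bond 0)
bond 2 stroke at J3  (J2: bond 1 brought effort, rest push out)
bond 3 stroke at J3  (C1: C, integral causality)
bond 4 stroke at I1  (J3: last free bond brings flow in)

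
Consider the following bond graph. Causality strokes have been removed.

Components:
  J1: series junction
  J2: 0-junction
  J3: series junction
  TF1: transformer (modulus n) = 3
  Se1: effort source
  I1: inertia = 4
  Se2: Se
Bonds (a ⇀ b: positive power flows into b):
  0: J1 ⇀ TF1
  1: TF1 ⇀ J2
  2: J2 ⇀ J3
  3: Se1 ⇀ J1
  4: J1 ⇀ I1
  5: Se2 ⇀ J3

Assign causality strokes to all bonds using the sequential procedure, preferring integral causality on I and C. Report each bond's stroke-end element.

β0 stroke at J1
β1 stroke at TF1
β2 stroke at J2
β3 stroke at J1
β4 stroke at I1
β5 stroke at J3

β3 stroke at J1  (Se1 (Se) sets effort on bond)
β5 stroke at J3  (Se2 (Se) sets effort on bond)
β2 stroke at J2  (J3: last free bond brings flow in)
β1 stroke at TF1  (0-jn J2 has e-setter on 2)
β0 stroke at J1  (TF TF1: opposite of bond 1)
β4 stroke at I1  (J1: last free bond brings flow in)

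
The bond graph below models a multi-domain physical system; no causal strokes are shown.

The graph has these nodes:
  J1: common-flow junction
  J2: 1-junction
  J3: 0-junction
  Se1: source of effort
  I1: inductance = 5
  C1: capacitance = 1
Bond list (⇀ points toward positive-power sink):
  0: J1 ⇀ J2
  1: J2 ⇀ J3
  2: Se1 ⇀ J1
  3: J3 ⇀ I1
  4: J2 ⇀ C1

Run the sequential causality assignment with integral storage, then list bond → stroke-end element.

β2 |J1  (Se1 (Se) sets effort on bond)
β0 |J2  (closing 1-jn rule on J1)
β3 |I1  (I1: I, integral causality)
β1 |J3  (J3: last free bond brings effort in)
β4 |J2  (common-f at J2 fixed by 1)

#0 |J2
#1 |J3
#2 |J1
#3 |I1
#4 |J2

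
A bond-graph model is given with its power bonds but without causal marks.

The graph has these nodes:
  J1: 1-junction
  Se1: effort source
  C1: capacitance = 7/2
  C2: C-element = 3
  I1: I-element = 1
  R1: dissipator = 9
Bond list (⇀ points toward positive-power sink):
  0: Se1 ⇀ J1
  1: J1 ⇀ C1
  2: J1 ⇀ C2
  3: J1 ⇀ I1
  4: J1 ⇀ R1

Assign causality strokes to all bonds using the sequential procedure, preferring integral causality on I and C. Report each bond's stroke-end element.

β0 |J1
β1 |J1
β2 |J1
β3 |I1
β4 |J1

bond 0 |J1  (Se1: effort source, stroke at far end)
bond 1 |J1  (prefer integral on C1)
bond 2 |J1  (C2 integral (e out))
bond 3 |I1  (I1 outputs flow p/I1)
bond 4 |J1  (1-jn J1 has f-setter on 3)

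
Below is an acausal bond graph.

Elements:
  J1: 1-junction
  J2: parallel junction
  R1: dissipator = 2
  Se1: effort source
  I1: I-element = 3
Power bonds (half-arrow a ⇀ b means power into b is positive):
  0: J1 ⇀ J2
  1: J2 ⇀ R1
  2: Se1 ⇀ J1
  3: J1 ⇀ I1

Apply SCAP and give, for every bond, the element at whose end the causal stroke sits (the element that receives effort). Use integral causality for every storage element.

bond 2 stroke at J1  (Se1 fixes effort; stroke away)
bond 3 stroke at I1  (prefer integral on I1)
bond 0 stroke at J1  (common-f at J1 fixed by 3)
bond 1 stroke at J2  (closing 0-jn rule on J2)

β0 |J1
β1 |J2
β2 |J1
β3 |I1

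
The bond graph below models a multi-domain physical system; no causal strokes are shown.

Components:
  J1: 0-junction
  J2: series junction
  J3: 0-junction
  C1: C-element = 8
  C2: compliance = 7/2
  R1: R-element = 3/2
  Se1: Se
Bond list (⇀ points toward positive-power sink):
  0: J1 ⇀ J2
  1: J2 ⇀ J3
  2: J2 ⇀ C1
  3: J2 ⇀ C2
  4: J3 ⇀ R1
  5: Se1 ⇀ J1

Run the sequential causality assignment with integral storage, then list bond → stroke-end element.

#5 stroke at J1  (Se1 (Se) sets effort on bond)
#0 stroke at J2  (J1 effort already set via bond 5)
#2 stroke at J2  (C1: C, integral causality)
#3 stroke at J2  (C2: C, integral causality)
#1 stroke at J3  (J2 needs exactly one f-in)
#4 stroke at R1  (J3 effort already set via bond 1)

bond 0 →J2
bond 1 →J3
bond 2 →J2
bond 3 →J2
bond 4 →R1
bond 5 →J1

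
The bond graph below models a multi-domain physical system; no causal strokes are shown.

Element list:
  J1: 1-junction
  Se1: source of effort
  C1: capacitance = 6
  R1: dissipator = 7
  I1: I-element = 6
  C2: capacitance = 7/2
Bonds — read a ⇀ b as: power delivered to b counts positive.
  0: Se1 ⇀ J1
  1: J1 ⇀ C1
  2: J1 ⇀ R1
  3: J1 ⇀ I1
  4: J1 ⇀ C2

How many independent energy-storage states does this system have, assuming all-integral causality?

3  (C1, C2, I1 all integral)

#0 →J1  (Se1: effort source, stroke at far end)
#1 →J1  (prefer integral on C1)
#3 →I1  (I1 integral (f out))
#2 →J1  (J1 flow already set via bond 3)
#4 →J1  (common-f at J1 fixed by 3)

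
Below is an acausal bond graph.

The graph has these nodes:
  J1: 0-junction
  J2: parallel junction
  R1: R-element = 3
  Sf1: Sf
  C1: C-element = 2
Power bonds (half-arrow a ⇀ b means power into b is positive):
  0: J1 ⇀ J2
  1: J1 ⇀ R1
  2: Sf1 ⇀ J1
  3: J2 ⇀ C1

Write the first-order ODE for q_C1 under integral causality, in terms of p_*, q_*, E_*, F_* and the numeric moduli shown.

β2 |Sf1  (Sf1: flow source, stroke at near end)
β3 |J2  (C1 integral (e out))
β0 |J1  (J2: bond 3 brought effort, rest push out)
β1 |R1  (0-jn J1 has e-setter on 0)

dq_C1/dt = F_Sf1 - q_C1/6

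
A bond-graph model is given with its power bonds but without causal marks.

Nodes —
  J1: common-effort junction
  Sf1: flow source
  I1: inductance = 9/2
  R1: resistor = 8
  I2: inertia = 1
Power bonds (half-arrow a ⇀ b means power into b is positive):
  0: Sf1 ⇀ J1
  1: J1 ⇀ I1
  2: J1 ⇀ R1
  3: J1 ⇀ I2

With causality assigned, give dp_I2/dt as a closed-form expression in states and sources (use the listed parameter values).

dp_I2/dt = 8*F_Sf1 - 16*p_I1/9 - 8*p_I2

b0 →Sf1  (Sf1 (Sf) sets flow on bond)
b1 →I1  (prefer integral on I1)
b3 →I2  (prefer integral on I2)
b2 →J1  (J1: last free bond brings effort in)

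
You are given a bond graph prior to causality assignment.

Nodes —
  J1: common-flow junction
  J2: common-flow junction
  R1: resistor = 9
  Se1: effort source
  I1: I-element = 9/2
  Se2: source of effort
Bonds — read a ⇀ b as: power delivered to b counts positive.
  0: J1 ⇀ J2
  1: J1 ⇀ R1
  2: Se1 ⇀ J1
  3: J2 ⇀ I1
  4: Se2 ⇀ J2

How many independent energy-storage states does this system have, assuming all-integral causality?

#2 stroke at J1  (Se1: effort source, stroke at far end)
#4 stroke at J2  (Se2 (Se) sets effort on bond)
#3 stroke at I1  (I1 outputs flow p/I1)
#0 stroke at J2  (1-jn J2 has f-setter on 3)
#1 stroke at J1  (1-jn J1 has f-setter on 0)

1  (I1 all integral)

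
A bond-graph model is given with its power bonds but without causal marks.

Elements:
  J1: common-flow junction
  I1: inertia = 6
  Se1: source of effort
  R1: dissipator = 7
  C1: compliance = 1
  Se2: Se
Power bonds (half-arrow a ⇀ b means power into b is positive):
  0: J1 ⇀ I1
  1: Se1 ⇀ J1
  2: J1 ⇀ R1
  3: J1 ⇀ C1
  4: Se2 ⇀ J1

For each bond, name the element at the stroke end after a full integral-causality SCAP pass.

bond 0 stroke at I1
bond 1 stroke at J1
bond 2 stroke at J1
bond 3 stroke at J1
bond 4 stroke at J1

β1 →J1  (source Se1 imposes e)
β4 →J1  (source Se2 imposes e)
β0 →I1  (I1: I, integral causality)
β2 →J1  (J1 flow already set via bond 0)
β3 →J1  (1-jn J1 has f-setter on 0)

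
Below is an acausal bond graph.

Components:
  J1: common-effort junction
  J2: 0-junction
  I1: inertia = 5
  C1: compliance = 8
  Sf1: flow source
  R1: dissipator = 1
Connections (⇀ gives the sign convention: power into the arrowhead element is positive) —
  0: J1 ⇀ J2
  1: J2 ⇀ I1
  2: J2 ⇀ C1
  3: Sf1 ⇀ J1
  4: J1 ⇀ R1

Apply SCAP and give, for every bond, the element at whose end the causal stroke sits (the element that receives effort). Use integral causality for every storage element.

b0 stroke at J1
b1 stroke at I1
b2 stroke at J2
b3 stroke at Sf1
b4 stroke at R1

b3 |Sf1  (Sf1: flow source, stroke at near end)
b1 |I1  (I1 integral (f out))
b2 |J2  (C1 outputs effort q/C1)
b0 |J1  (0-jn J2 has e-setter on 2)
b4 |R1  (common-e at J1 fixed by 0)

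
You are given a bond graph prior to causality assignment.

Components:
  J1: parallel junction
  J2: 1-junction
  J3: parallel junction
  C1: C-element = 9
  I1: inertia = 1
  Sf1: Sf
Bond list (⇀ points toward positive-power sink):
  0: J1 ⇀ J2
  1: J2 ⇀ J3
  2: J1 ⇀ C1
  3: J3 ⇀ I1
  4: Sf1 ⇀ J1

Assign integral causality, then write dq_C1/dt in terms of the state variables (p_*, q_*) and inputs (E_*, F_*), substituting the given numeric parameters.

β4 stroke→Sf1  (Sf1 fixes flow; stroke at Sf1)
β2 stroke→J1  (C1 outputs effort q/C1)
β0 stroke→J2  (common-e at J1 fixed by 2)
β1 stroke→J3  (J2: last free bond brings flow in)
β3 stroke→I1  (J3 effort already set via bond 1)

dq_C1/dt = F_Sf1 - p_I1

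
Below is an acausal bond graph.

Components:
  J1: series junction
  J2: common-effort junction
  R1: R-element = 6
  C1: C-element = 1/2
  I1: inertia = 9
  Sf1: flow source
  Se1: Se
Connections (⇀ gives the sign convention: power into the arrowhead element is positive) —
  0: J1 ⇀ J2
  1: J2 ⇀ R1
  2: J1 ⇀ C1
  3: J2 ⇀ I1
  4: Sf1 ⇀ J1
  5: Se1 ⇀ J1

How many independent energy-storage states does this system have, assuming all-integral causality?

2  (C1, I1 all integral)

bond 4 stroke→Sf1  (Sf1 fixes flow; stroke at Sf1)
bond 5 stroke→J1  (Se1: effort source, stroke at far end)
bond 0 stroke→J1  (J1 flow already set via bond 4)
bond 2 stroke→J1  (J1: bond 4 brought flow, rest push out)
bond 3 stroke→I1  (I1 outputs flow p/I1)
bond 1 stroke→J2  (only one effort-in slot at J2)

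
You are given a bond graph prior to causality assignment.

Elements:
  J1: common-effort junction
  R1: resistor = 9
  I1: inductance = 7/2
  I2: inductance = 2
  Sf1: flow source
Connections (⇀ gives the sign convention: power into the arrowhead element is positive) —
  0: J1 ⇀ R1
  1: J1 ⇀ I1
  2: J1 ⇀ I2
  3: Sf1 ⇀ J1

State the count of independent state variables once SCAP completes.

2  (I1, I2 all integral)

β3 stroke→Sf1  (Sf1 fixes flow; stroke at Sf1)
β1 stroke→I1  (I1 outputs flow p/I1)
β2 stroke→I2  (I2 integral (f out))
β0 stroke→J1  (closing 0-jn rule on J1)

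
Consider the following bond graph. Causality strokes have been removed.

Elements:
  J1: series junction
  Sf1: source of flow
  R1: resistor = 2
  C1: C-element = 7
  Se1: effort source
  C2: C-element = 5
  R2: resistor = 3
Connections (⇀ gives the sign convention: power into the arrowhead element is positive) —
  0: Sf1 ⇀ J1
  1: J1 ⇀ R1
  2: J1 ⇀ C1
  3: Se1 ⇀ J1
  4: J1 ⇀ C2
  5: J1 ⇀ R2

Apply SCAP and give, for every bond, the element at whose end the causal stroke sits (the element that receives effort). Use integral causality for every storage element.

β0 stroke at Sf1  (Sf1 (Sf) sets flow on bond)
β3 stroke at J1  (source Se1 imposes e)
β1 stroke at J1  (J1: bond 0 brought flow, rest push out)
β2 stroke at J1  (1-jn J1 has f-setter on 0)
β4 stroke at J1  (1-jn J1 has f-setter on 0)
β5 stroke at J1  (J1 flow already set via bond 0)

β0 stroke at Sf1
β1 stroke at J1
β2 stroke at J1
β3 stroke at J1
β4 stroke at J1
β5 stroke at J1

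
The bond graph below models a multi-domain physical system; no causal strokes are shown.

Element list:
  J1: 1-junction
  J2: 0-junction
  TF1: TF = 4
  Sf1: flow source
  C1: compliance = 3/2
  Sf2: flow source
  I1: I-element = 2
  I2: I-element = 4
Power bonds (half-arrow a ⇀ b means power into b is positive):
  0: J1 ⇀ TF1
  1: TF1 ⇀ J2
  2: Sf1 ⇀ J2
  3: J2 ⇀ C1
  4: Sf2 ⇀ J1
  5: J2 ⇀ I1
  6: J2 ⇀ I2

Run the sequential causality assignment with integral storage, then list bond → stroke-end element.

β2 stroke→Sf1  (source Sf1 imposes f)
β4 stroke→Sf2  (source Sf2 imposes f)
β0 stroke→J1  (J1 flow already set via bond 4)
β1 stroke→TF1  (through TF1, causality passes straight; one stroke at TF1)
β3 stroke→J2  (C1: C, integral causality)
β5 stroke→I1  (common-e at J2 fixed by 3)
β6 stroke→I2  (J2: bond 3 brought effort, rest push out)

#0 stroke→J1
#1 stroke→TF1
#2 stroke→Sf1
#3 stroke→J2
#4 stroke→Sf2
#5 stroke→I1
#6 stroke→I2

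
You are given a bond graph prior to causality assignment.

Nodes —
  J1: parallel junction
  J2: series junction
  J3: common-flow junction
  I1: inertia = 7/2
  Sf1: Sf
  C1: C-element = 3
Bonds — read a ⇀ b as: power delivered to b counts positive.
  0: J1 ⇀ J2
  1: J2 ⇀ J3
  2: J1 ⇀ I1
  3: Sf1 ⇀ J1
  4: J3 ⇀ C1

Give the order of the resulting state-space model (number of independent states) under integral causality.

2  (C1, I1 all integral)

#3 →Sf1  (source Sf1 imposes f)
#2 →I1  (I1 outputs flow p/I1)
#0 →J1  (J1 needs exactly one e-in)
#1 →J2  (J2: bond 0 brought flow, rest push out)
#4 →J3  (J3: bond 1 brought flow, rest push out)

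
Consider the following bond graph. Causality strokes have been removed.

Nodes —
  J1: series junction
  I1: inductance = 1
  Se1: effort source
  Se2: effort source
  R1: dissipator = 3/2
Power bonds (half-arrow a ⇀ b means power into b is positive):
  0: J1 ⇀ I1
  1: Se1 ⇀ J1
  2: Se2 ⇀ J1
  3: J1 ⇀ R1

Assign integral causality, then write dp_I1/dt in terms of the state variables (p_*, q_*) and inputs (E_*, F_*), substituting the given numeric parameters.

#1 →J1  (Se1 fixes effort; stroke away)
#2 →J1  (Se2 (Se) sets effort on bond)
#0 →I1  (I1: I, integral causality)
#3 →J1  (1-jn J1 has f-setter on 0)

dp_I1/dt = E_Se1 + E_Se2 - 3*p_I1/2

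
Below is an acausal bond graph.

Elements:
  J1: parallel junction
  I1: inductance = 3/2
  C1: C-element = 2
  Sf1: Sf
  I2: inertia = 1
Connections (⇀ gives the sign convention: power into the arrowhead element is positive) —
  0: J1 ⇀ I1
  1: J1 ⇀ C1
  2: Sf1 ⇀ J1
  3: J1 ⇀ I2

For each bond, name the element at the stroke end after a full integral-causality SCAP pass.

b0 stroke→I1
b1 stroke→J1
b2 stroke→Sf1
b3 stroke→I2

bond 2 |Sf1  (Sf1 fixes flow; stroke at Sf1)
bond 0 |I1  (I1 outputs flow p/I1)
bond 1 |J1  (C1: C, integral causality)
bond 3 |I2  (J1: bond 1 brought effort, rest push out)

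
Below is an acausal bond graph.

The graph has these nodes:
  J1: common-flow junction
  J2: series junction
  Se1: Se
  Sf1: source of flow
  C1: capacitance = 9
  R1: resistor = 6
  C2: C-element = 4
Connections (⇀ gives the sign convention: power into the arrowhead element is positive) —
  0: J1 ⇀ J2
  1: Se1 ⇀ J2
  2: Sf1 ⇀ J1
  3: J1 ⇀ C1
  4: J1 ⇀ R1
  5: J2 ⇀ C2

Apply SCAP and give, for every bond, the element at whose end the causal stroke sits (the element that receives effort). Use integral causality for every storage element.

bond 1 →J2  (Se1 (Se) sets effort on bond)
bond 2 →Sf1  (Sf1: flow source, stroke at near end)
bond 0 →J1  (common-f at J1 fixed by 2)
bond 3 →J1  (J1: bond 2 brought flow, rest push out)
bond 4 →J1  (J1: bond 2 brought flow, rest push out)
bond 5 →J2  (J2: bond 0 brought flow, rest push out)

#0 stroke at J1
#1 stroke at J2
#2 stroke at Sf1
#3 stroke at J1
#4 stroke at J1
#5 stroke at J2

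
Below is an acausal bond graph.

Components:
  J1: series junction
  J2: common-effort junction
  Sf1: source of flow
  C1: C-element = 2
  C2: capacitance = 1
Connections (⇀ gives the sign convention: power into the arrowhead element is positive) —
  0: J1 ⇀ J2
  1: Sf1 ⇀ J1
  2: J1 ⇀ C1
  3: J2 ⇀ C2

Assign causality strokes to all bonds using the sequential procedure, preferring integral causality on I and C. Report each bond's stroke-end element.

b0 stroke at J1
b1 stroke at Sf1
b2 stroke at J1
b3 stroke at J2

β1 |Sf1  (Sf1: flow source, stroke at near end)
β0 |J1  (common-f at J1 fixed by 1)
β2 |J1  (J1 flow already set via bond 1)
β3 |J2  (J2: last free bond brings effort in)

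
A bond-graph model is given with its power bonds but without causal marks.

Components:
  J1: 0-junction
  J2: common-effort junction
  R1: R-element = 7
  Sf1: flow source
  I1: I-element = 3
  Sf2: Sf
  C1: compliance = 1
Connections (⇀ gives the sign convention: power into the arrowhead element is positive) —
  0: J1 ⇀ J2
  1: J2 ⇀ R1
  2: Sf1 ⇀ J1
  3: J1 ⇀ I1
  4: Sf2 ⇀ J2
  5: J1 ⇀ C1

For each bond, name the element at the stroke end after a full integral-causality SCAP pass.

b2 →Sf1  (Sf1: flow source, stroke at near end)
b4 →Sf2  (Sf2 fixes flow; stroke at Sf2)
b3 →I1  (prefer integral on I1)
b5 →J1  (C1 integral (e out))
b0 →J2  (J1: bond 5 brought effort, rest push out)
b1 →R1  (0-jn J2 has e-setter on 0)

bond 0 →J2
bond 1 →R1
bond 2 →Sf1
bond 3 →I1
bond 4 →Sf2
bond 5 →J1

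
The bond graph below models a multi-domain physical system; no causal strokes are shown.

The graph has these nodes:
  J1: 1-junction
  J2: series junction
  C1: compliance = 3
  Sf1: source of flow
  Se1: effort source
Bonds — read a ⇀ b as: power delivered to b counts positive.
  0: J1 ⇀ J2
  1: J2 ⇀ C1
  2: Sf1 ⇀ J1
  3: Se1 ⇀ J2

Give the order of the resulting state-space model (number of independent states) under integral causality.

1  (C1 all integral)

b2 →Sf1  (Sf1 (Sf) sets flow on bond)
b3 →J2  (Se1 (Se) sets effort on bond)
b0 →J1  (1-jn J1 has f-setter on 2)
b1 →J2  (J2 flow already set via bond 0)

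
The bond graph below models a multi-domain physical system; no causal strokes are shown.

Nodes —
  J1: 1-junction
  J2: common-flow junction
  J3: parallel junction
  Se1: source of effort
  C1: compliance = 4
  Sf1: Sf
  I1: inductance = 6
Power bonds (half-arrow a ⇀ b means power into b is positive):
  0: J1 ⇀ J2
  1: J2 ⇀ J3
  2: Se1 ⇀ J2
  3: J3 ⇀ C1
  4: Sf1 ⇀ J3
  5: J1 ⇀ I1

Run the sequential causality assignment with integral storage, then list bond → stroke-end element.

β0 →J1
β1 →J2
β2 →J2
β3 →J3
β4 →Sf1
β5 →I1

#2 |J2  (Se1: effort source, stroke at far end)
#4 |Sf1  (source Sf1 imposes f)
#3 |J3  (C1: C, integral causality)
#1 |J2  (J3 effort already set via bond 3)
#0 |J1  (closing 1-jn rule on J2)
#5 |I1  (only one flow-in slot at J1)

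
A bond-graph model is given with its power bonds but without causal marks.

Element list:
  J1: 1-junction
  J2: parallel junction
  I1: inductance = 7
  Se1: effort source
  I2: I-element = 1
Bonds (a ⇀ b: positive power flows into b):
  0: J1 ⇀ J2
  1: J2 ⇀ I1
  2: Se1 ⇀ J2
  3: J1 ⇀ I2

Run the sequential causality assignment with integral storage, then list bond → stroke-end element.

β2 stroke→J2  (Se1 fixes effort; stroke away)
β0 stroke→J1  (common-e at J2 fixed by 2)
β1 stroke→I1  (common-e at J2 fixed by 2)
β3 stroke→I2  (J1: last free bond brings flow in)

β0 →J1
β1 →I1
β2 →J2
β3 →I2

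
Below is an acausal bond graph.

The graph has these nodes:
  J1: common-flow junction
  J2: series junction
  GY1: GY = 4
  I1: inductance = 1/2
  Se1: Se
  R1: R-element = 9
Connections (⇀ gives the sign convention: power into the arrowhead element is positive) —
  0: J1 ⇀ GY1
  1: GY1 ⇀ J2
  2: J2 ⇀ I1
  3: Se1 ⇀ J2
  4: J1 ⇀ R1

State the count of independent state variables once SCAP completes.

1  (I1 all integral)

β3 →J2  (Se1: effort source, stroke at far end)
β2 →I1  (I1 integral (f out))
β1 →J2  (J2 flow already set via bond 2)
β0 →J1  (GY1: gyrator matches bond 1)
β4 →R1  (J1: last free bond brings flow in)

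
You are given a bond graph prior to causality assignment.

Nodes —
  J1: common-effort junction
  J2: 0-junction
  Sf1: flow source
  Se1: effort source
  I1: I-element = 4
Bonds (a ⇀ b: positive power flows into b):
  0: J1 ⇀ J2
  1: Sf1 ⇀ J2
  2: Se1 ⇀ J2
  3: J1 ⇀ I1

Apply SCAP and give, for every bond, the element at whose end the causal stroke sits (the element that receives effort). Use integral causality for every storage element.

#1 →Sf1  (Sf1: flow source, stroke at near end)
#2 →J2  (Se1 fixes effort; stroke away)
#0 →J1  (J2: bond 2 brought effort, rest push out)
#3 →I1  (J1: bond 0 brought effort, rest push out)

b0 |J1
b1 |Sf1
b2 |J2
b3 |I1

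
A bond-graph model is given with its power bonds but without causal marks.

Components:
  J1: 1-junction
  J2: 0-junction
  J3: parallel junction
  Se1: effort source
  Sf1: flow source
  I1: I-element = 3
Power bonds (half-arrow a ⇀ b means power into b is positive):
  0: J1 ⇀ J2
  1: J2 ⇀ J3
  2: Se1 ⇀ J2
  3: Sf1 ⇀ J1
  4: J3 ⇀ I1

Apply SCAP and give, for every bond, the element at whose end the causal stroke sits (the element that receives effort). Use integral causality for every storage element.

bond 2 |J2  (Se1 fixes effort; stroke away)
bond 3 |Sf1  (source Sf1 imposes f)
bond 0 |J1  (J1 flow already set via bond 3)
bond 1 |J3  (common-e at J2 fixed by 2)
bond 4 |I1  (0-jn J3 has e-setter on 1)

b0 |J1
b1 |J3
b2 |J2
b3 |Sf1
b4 |I1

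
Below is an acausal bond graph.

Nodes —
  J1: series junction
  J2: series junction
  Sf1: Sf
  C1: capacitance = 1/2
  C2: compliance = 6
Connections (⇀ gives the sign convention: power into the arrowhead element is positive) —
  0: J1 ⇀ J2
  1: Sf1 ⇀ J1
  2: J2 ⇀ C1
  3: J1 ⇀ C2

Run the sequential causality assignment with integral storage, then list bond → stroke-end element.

#0 stroke→J1
#1 stroke→Sf1
#2 stroke→J2
#3 stroke→J1

b1 stroke at Sf1  (source Sf1 imposes f)
b0 stroke at J1  (J1 flow already set via bond 1)
b3 stroke at J1  (1-jn J1 has f-setter on 1)
b2 stroke at J2  (J2: bond 0 brought flow, rest push out)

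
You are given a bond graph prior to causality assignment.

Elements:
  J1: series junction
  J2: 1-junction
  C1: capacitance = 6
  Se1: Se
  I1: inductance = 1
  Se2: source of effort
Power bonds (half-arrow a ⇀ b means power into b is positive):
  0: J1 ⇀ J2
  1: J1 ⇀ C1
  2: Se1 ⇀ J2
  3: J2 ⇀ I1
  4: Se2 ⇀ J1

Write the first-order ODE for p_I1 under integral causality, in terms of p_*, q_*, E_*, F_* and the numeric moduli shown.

β2 stroke→J2  (source Se1 imposes e)
β4 stroke→J1  (source Se2 imposes e)
β1 stroke→J1  (C1 integral (e out))
β0 stroke→J2  (closing 1-jn rule on J1)
β3 stroke→I1  (closing 1-jn rule on J2)

dp_I1/dt = E_Se1 + E_Se2 - q_C1/6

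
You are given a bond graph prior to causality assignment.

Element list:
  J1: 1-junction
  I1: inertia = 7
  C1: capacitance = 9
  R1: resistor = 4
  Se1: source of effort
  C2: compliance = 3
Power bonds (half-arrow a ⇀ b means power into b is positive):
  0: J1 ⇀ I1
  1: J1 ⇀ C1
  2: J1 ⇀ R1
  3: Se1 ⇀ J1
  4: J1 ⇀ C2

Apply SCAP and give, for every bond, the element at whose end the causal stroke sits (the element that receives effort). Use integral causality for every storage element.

b3 stroke at J1  (Se1 (Se) sets effort on bond)
b0 stroke at I1  (I1 outputs flow p/I1)
b1 stroke at J1  (common-f at J1 fixed by 0)
b2 stroke at J1  (1-jn J1 has f-setter on 0)
b4 stroke at J1  (J1 flow already set via bond 0)

#0 →I1
#1 →J1
#2 →J1
#3 →J1
#4 →J1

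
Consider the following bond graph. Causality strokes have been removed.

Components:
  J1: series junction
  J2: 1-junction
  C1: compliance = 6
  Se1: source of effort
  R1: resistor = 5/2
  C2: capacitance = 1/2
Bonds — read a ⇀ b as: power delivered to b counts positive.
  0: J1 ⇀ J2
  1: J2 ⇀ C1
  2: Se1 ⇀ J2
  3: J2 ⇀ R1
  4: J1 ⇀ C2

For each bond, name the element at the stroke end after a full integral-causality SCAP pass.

b2 stroke→J2  (Se1 fixes effort; stroke away)
b1 stroke→J2  (C1 integral (e out))
b4 stroke→J1  (C2: C, integral causality)
b0 stroke→J2  (closing 1-jn rule on J1)
b3 stroke→R1  (J2: last free bond brings flow in)

β0 |J2
β1 |J2
β2 |J2
β3 |R1
β4 |J1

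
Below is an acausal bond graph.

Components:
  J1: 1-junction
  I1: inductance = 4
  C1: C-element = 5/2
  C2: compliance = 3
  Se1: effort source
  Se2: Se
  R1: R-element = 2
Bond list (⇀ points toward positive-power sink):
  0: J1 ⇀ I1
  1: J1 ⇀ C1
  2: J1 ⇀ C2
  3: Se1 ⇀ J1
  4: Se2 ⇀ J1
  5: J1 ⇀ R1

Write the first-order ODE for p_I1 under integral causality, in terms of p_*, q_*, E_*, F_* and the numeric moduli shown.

b3 stroke at J1  (Se1 fixes effort; stroke away)
b4 stroke at J1  (source Se2 imposes e)
b0 stroke at I1  (I1 integral (f out))
b1 stroke at J1  (J1: bond 0 brought flow, rest push out)
b2 stroke at J1  (1-jn J1 has f-setter on 0)
b5 stroke at J1  (J1 flow already set via bond 0)

dp_I1/dt = E_Se1 + E_Se2 - p_I1/2 - 2*q_C1/5 - q_C2/3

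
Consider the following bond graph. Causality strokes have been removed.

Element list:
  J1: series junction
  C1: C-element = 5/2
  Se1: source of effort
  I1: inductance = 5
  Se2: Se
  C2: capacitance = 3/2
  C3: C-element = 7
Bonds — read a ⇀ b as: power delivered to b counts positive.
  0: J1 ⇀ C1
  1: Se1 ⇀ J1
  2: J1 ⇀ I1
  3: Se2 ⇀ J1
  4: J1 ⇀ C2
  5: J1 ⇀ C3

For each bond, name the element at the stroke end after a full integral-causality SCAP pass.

#0 |J1
#1 |J1
#2 |I1
#3 |J1
#4 |J1
#5 |J1

b1 stroke→J1  (Se1 fixes effort; stroke away)
b3 stroke→J1  (Se2 fixes effort; stroke away)
b0 stroke→J1  (prefer integral on C1)
b2 stroke→I1  (prefer integral on I1)
b4 stroke→J1  (J1 flow already set via bond 2)
b5 stroke→J1  (1-jn J1 has f-setter on 2)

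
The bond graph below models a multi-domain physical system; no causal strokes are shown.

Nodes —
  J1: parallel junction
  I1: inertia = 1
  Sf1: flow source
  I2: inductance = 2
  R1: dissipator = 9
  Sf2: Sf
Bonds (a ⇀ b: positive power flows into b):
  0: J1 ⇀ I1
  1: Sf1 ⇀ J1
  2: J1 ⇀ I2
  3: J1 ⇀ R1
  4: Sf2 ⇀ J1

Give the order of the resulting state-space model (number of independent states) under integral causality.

β1 →Sf1  (source Sf1 imposes f)
β4 →Sf2  (source Sf2 imposes f)
β0 →I1  (prefer integral on I1)
β2 →I2  (I2 integral (f out))
β3 →J1  (J1 needs exactly one e-in)

2  (I1, I2 all integral)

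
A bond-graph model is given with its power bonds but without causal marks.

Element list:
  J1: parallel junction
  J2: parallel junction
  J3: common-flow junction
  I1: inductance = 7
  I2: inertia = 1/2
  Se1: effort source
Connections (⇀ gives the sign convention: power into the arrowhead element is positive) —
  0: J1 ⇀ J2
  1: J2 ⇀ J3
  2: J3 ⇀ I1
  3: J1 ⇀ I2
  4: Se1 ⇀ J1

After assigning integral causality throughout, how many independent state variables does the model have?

bond 4 →J1  (Se1 fixes effort; stroke away)
bond 0 →J2  (J1 effort already set via bond 4)
bond 3 →I2  (J1 effort already set via bond 4)
bond 1 →J3  (J2: bond 0 brought effort, rest push out)
bond 2 →I1  (J3: last free bond brings flow in)

2  (I1, I2 all integral)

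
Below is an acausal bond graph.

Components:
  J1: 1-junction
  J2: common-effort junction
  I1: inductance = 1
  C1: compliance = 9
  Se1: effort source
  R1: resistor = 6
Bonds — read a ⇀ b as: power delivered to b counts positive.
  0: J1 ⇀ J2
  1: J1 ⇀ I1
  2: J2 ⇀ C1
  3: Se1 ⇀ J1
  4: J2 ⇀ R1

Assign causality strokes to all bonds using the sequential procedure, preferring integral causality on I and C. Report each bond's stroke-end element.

b0 →J1
b1 →I1
b2 →J2
b3 →J1
b4 →R1

#3 |J1  (source Se1 imposes e)
#1 |I1  (I1 integral (f out))
#0 |J1  (J1: bond 1 brought flow, rest push out)
#2 |J2  (C1 integral (e out))
#4 |R1  (0-jn J2 has e-setter on 2)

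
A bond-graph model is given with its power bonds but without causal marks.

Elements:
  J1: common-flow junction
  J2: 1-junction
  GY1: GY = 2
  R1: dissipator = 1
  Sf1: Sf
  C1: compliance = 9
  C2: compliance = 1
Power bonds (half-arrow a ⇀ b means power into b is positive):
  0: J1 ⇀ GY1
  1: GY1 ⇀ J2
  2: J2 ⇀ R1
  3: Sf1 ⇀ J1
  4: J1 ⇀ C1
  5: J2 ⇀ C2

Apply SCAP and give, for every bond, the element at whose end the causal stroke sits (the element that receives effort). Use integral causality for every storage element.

bond 0 →J1
bond 1 →J2
bond 2 →R1
bond 3 →Sf1
bond 4 →J1
bond 5 →J2

bond 3 →Sf1  (source Sf1 imposes f)
bond 0 →J1  (J1 flow already set via bond 3)
bond 4 →J1  (common-f at J1 fixed by 3)
bond 1 →J2  (through GY1, causality inverts; strokes same side of GY1)
bond 5 →J2  (prefer integral on C2)
bond 2 →R1  (only one flow-in slot at J2)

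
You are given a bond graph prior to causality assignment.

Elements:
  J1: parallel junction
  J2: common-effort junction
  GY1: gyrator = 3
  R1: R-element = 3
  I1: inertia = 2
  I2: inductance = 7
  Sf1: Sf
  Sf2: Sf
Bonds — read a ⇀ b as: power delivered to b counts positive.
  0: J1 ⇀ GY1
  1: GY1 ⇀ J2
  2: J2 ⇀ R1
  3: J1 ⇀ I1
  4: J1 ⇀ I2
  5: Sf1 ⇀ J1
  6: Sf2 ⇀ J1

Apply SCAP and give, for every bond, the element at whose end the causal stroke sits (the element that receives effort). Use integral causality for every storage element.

#5 stroke→Sf1  (Sf1 fixes flow; stroke at Sf1)
#6 stroke→Sf2  (Sf2 fixes flow; stroke at Sf2)
#3 stroke→I1  (I1: I, integral causality)
#4 stroke→I2  (prefer integral on I2)
#0 stroke→J1  (only one effort-in slot at J1)
#1 stroke→J2  (GY1 both-in/both-out from 0)
#2 stroke→R1  (J2: bond 1 brought effort, rest push out)

bond 0 |J1
bond 1 |J2
bond 2 |R1
bond 3 |I1
bond 4 |I2
bond 5 |Sf1
bond 6 |Sf2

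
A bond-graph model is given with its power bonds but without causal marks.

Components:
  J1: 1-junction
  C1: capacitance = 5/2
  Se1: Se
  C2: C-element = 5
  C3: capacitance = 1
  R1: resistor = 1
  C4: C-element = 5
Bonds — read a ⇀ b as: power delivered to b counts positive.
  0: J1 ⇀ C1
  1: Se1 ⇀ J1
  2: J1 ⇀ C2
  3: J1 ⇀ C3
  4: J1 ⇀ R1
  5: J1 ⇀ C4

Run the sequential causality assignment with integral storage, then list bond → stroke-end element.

#0 stroke→J1
#1 stroke→J1
#2 stroke→J1
#3 stroke→J1
#4 stroke→R1
#5 stroke→J1

#1 stroke→J1  (source Se1 imposes e)
#0 stroke→J1  (C1: C, integral causality)
#2 stroke→J1  (C2: C, integral causality)
#3 stroke→J1  (C3 integral (e out))
#5 stroke→J1  (C4 integral (e out))
#4 stroke→R1  (J1 needs exactly one f-in)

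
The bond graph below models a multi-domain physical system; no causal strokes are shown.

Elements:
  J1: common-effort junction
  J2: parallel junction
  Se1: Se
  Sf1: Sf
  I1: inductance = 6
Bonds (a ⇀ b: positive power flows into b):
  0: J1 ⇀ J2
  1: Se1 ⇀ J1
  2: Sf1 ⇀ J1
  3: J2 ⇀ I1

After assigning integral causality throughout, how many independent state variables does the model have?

1  (I1 all integral)

β1 |J1  (source Se1 imposes e)
β2 |Sf1  (Sf1: flow source, stroke at near end)
β0 |J2  (J1 effort already set via bond 1)
β3 |I1  (J2 effort already set via bond 0)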